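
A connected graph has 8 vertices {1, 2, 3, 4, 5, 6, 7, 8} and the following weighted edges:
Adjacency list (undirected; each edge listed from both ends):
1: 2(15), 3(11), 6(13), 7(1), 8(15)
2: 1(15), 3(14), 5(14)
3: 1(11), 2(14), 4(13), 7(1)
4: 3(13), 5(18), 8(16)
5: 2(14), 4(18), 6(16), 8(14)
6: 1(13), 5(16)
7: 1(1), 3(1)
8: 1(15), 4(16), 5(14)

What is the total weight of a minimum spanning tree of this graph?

Grow the tree from 2 using Prim:
Step 1: cheapest edge leaving the tree is 2 3 (14); add 3.
Step 2: cheapest edge leaving the tree is 3 7 (1); add 7.
Step 3: cheapest edge leaving the tree is 1 7 (1); add 1.
Step 4: cheapest edge leaving the tree is 3 4 (13); add 4.
Step 5: cheapest edge leaving the tree is 1 6 (13); add 6.
Step 6: cheapest edge leaving the tree is 2 5 (14); add 5.
Step 7: cheapest edge leaving the tree is 5 8 (14); add 8.
MST edges: 2 3, 3 7, 1 7, 3 4, 1 6, 2 5, 5 8; total weight 14+1+1+13+13+14+14 = 70.

70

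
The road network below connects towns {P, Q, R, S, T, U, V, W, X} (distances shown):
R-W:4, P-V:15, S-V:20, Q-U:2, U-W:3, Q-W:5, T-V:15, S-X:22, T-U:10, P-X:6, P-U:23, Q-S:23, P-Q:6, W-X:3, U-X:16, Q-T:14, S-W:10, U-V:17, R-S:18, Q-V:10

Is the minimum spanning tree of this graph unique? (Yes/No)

Kruskal: consider edges lightest-first.
Q-U (2): add — endpoints in different components.
U-W (3): add — endpoints in different components.
W-X (3): add — endpoints in different components.
R-W (4): add — endpoints in different components.
Q-W (5): skip — W and Q already connected.
P-Q (6): add — endpoints in different components.
P-X (6): skip — X and P already connected.
Q-V (10): add — endpoints in different components.
S-W (10): add — endpoints in different components.
T-U (10): add — endpoints in different components.
Non-tree edge P-X has weight 6, equal to the heaviest edge on its tree cycle — swapping gives another MST of the same weight. Not unique.

No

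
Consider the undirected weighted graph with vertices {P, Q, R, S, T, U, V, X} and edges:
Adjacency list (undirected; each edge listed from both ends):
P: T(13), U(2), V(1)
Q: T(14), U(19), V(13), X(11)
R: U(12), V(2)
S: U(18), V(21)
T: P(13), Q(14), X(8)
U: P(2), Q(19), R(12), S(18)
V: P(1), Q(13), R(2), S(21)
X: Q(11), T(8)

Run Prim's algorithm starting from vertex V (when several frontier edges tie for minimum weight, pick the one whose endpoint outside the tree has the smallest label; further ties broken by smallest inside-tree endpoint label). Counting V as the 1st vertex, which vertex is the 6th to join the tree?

Prim's algorithm from V:
Step 1: frontier [P V 1, R V 2, Q V 13, S V 21] → take P V (1); add P.
Step 2: frontier [P U 2, P T 13, R V 2, Q V 13, S V 21] → take R V (2); add R.
Step 3: frontier [P U 2, P T 13, R U 12, Q V 13, S V 21] → take P U (2); add U.
Step 4: frontier [P T 13, S U 18, Q U 19, Q V 13, S V 21] → take Q V (13); add Q.
Step 5: frontier [P T 13, Q X 11, Q T 14, S U 18, S V 21] → take Q X (11); add X.
Step 6: frontier [P T 13, Q T 14, S U 18, S V 21, T X 8] → take T X (8); add T.
Step 7: frontier [S U 18, S V 21] → take S U (18); add S.
Vertex order: V, P, R, U, Q, X, T, S. The 6th vertex is X.

X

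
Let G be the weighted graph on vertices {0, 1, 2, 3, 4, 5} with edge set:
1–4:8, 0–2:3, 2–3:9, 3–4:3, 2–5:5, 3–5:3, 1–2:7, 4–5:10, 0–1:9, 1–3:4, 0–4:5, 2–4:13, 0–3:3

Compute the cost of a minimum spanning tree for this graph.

Kruskal's algorithm — process edges by increasing weight (ties by edge label):
0–2 (3): add. Components now {0,2} {1} {3} {4} {5}
0–3 (3): add. Components now {0,2,3} {1} {4} {5}
3–4 (3): add. Components now {0,2,3,4} {1} {5}
3–5 (3): add. Components now {0,2,3,4,5} {1}
1–3 (4): add. Components now {0,1,2,3,4,5}
MST edges: 0–2, 0–3, 3–4, 3–5, 1–3; total weight 3+3+3+3+4 = 16.

16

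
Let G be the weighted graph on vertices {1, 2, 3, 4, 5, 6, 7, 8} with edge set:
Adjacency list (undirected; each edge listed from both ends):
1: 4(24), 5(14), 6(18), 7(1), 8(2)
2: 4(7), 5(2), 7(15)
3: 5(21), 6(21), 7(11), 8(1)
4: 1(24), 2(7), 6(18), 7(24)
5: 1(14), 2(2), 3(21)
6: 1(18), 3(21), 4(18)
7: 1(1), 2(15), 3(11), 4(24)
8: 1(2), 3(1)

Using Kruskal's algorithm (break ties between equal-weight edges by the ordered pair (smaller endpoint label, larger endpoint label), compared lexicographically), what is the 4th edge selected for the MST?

Kruskal: consider edges lightest-first.
1—7 (1): add — endpoints in different components.
3—8 (1): add — endpoints in different components.
1—8 (2): add — endpoints in different components.
2—5 (2): add — endpoints in different components.
2—4 (7): add — endpoints in different components.
3—7 (11): skip — 3 and 7 already connected.
1—5 (14): add — endpoints in different components.
2—7 (15): skip — 2 and 7 already connected.
1—6 (18): add — endpoints in different components.
The 4th edge added is 2—5.

2-5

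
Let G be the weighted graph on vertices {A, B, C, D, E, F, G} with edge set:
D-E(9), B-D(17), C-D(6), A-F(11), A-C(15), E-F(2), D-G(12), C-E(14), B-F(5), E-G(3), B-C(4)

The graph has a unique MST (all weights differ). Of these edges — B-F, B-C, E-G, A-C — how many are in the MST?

3

Sort edges by weight, then run Kruskal:
E-F (2): add — endpoints in different components.
E-G (3): add — endpoints in different components.
B-C (4): add — endpoints in different components.
B-F (5): add — endpoints in different components.
C-D (6): add — endpoints in different components.
D-E (9): skip — D and E already connected.
A-F (11): add — endpoints in different components.
MST edge set: {E-F, E-G, B-C, B-F, C-D, A-F}.
Of the listed edges, {B-F, B-C, E-G} are in the MST → 3.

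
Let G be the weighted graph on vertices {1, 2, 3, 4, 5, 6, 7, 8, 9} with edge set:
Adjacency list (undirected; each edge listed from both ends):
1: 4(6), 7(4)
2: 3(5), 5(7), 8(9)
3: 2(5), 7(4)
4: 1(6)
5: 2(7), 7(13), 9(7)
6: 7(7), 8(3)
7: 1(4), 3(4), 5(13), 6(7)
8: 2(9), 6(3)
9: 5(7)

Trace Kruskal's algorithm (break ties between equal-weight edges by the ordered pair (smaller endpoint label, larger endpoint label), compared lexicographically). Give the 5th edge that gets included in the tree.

1-4

Kruskal: consider edges lightest-first.
6—8 (3): add — endpoints in different components.
1—7 (4): add — endpoints in different components.
3—7 (4): add — endpoints in different components.
2—3 (5): add — endpoints in different components.
1—4 (6): add — endpoints in different components.
2—5 (7): add — endpoints in different components.
5—9 (7): add — endpoints in different components.
6—7 (7): add — endpoints in different components.
The 5th edge added is 1—4.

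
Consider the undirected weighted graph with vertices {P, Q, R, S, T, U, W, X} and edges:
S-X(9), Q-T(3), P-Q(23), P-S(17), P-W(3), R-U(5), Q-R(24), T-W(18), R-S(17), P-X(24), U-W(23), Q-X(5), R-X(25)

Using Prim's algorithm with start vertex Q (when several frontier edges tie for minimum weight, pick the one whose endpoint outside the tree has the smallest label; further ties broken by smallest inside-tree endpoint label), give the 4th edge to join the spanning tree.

Grow the tree from Q using Prim:
Step 1: cheapest edge leaving the tree is Q-T (3); add T.
Step 2: cheapest edge leaving the tree is Q-X (5); add X.
Step 3: cheapest edge leaving the tree is S-X (9); add S.
Step 4: cheapest edge leaving the tree is P-S (17); add P.
Step 5: cheapest edge leaving the tree is P-W (3); add W.
Step 6: cheapest edge leaving the tree is R-S (17); add R.
Step 7: cheapest edge leaving the tree is R-U (5); add U.
The 4th edge added is P-S.

P-S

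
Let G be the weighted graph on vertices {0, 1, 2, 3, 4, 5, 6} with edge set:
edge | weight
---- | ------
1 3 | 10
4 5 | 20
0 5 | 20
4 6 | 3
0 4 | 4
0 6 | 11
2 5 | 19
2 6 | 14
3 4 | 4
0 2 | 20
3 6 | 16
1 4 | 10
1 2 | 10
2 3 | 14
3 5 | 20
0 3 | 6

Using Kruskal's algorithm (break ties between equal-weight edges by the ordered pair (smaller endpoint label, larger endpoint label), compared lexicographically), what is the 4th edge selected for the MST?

1-2

Kruskal: consider edges lightest-first.
4 6 (3): add. Components now {0} {1} {2} {3} {4,6} {5}
0 4 (4): add. Components now {0,4,6} {1} {2} {3} {5}
3 4 (4): add. Components now {0,3,4,6} {1} {2} {5}
0 3 (6): skip — 0 and 3 already connected.
1 2 (10): add. Components now {0,3,4,6} {1,2} {5}
1 3 (10): add. Components now {0,1,2,3,4,6} {5}
1 4 (10): skip — 1 and 4 already connected.
0 6 (11): skip — 0 and 6 already connected.
2 3 (14): skip — 2 and 3 already connected.
2 6 (14): skip — 2 and 6 already connected.
3 6 (16): skip — 3 and 6 already connected.
2 5 (19): add. Components now {0,1,2,3,4,5,6}
The 4th edge added is 1 2.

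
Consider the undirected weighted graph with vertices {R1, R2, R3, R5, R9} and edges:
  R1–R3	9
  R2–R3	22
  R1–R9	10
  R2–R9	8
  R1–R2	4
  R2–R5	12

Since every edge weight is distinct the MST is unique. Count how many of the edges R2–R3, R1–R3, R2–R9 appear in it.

Sort edges by weight, then run Kruskal:
R1–R2 (4): add. Components now {R9} {R1,R2} {R5} {R3}
R2–R9 (8): add. Components now {R1,R2,R9} {R5} {R3}
R1–R3 (9): add. Components now {R1,R2,R3,R9} {R5}
R1–R9 (10): skip — R9 and R1 already connected.
R2–R5 (12): add. Components now {R1,R2,R3,R5,R9}
MST edge set: {R1–R2, R2–R9, R1–R3, R2–R5}.
Of the listed edges, {R1–R3, R2–R9} are in the MST → 2.

2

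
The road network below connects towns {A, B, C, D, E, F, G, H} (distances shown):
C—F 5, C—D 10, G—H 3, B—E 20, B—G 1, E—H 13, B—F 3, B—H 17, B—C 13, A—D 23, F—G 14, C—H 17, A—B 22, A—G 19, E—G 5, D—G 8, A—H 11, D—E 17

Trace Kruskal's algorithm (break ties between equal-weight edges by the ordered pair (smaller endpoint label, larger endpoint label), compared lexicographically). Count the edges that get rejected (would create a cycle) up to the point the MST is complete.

1

Kruskal: consider edges lightest-first.
B—G (1): add — endpoints in different components.
B—F (3): add — endpoints in different components.
G—H (3): add — endpoints in different components.
C—F (5): add — endpoints in different components.
E—G (5): add — endpoints in different components.
D—G (8): add — endpoints in different components.
C—D (10): skip — C and D already connected.
A—H (11): add — endpoints in different components.
Edges rejected before the tree was complete: 1.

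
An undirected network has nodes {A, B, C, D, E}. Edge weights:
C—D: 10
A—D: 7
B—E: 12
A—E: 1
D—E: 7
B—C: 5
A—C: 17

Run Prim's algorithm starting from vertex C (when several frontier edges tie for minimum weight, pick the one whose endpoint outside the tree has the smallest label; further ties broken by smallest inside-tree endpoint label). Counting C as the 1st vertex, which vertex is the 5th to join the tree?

Prim's algorithm from C:
Step 1: frontier [B—C 5, C—D 10, A—C 17] → take B—C (5); add B.
Step 2: frontier [B—E 12, C—D 10, A—C 17] → take C—D (10); add D.
Step 3: frontier [B—E 12, A—C 17, A—D 7, D—E 7] → take A—D (7); add A.
Step 4: frontier [A—E 1, B—E 12, D—E 7] → take A—E (1); add E.
Vertex order: C, B, D, A, E. The 5th vertex is E.

E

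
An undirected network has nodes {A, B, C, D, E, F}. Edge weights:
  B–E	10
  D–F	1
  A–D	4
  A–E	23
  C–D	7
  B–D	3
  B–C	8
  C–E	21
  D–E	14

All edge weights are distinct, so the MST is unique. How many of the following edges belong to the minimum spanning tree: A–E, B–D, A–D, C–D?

Kruskal: consider edges lightest-first.
D–F (1): add — endpoints in different components.
B–D (3): add — endpoints in different components.
A–D (4): add — endpoints in different components.
C–D (7): add — endpoints in different components.
B–C (8): skip — B and C already connected.
B–E (10): add — endpoints in different components.
MST edge set: {D–F, B–D, A–D, C–D, B–E}.
Of the listed edges, {B–D, A–D, C–D} are in the MST → 3.

3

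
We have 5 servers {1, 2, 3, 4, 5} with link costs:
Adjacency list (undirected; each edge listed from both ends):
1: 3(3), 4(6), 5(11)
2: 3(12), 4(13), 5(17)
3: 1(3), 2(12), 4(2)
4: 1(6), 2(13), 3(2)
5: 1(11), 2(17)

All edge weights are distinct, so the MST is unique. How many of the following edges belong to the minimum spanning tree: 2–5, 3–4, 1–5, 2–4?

2

Kruskal's algorithm — process edges by increasing weight (ties by edge label):
3–4 (2): add — endpoints in different components.
1–3 (3): add — endpoints in different components.
1–4 (6): skip — 1 and 4 already connected.
1–5 (11): add — endpoints in different components.
2–3 (12): add — endpoints in different components.
MST edge set: {3–4, 1–3, 1–5, 2–3}.
Of the listed edges, {3–4, 1–5} are in the MST → 2.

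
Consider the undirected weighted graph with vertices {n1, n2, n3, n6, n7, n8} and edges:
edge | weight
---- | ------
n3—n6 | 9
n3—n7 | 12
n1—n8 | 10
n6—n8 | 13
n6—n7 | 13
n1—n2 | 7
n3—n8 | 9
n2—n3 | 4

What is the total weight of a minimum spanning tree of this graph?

41

Sort edges by weight, then run Kruskal:
n2—n3 (4): add. Components now {n7} {n6} {n8} {n1} {n2,n3}
n1—n2 (7): add. Components now {n7} {n6} {n8} {n1,n2,n3}
n3—n6 (9): add. Components now {n7} {n1,n2,n3,n6} {n8}
n3—n8 (9): add. Components now {n7} {n1,n2,n3,n6,n8}
n1—n8 (10): skip — n8 and n1 already connected.
n3—n7 (12): add. Components now {n1,n2,n3,n6,n7,n8}
MST edges: n2—n3, n1—n2, n3—n6, n3—n8, n3—n7; total weight 4+7+9+9+12 = 41.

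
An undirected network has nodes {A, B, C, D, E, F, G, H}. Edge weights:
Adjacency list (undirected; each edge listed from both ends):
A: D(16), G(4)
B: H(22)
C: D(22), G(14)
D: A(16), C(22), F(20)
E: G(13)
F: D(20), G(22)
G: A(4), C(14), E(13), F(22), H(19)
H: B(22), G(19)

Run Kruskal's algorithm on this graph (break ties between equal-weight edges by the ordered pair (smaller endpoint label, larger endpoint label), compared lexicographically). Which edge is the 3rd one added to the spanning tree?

C-G

Kruskal's algorithm — process edges by increasing weight (ties by edge label):
A—G (4): add — endpoints in different components.
E—G (13): add — endpoints in different components.
C—G (14): add — endpoints in different components.
A—D (16): add — endpoints in different components.
G—H (19): add — endpoints in different components.
D—F (20): add — endpoints in different components.
B—H (22): add — endpoints in different components.
The 3rd edge added is C—G.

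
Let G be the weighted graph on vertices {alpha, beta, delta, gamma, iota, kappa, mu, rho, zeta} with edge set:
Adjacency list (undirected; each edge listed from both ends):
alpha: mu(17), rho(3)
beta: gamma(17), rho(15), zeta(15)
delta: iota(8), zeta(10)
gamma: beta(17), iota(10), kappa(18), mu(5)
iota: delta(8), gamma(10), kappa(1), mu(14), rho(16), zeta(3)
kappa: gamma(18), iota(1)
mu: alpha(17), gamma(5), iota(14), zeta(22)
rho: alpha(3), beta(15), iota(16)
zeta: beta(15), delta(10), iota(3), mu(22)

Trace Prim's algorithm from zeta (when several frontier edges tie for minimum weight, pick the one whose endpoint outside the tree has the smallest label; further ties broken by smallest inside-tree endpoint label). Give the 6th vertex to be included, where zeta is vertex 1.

Prim's algorithm from zeta:
Step 1: cheapest edge leaving the tree is iota–zeta (3); add iota.
Step 2: cheapest edge leaving the tree is iota–kappa (1); add kappa.
Step 3: cheapest edge leaving the tree is delta–iota (8); add delta.
Step 4: cheapest edge leaving the tree is gamma–iota (10); add gamma.
Step 5: cheapest edge leaving the tree is gamma–mu (5); add mu.
Step 6: cheapest edge leaving the tree is beta–zeta (15); add beta.
Step 7: cheapest edge leaving the tree is beta–rho (15); add rho.
Step 8: cheapest edge leaving the tree is alpha–rho (3); add alpha.
Vertex order: zeta, iota, kappa, delta, gamma, mu, beta, rho, alpha. The 6th vertex is mu.

mu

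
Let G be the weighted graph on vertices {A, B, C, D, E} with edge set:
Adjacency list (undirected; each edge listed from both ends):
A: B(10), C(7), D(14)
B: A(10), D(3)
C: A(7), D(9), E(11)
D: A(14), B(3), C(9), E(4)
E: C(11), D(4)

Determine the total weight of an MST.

23

Kruskal's algorithm — process edges by increasing weight (ties by edge label):
B-D (3): add. Components now {A} {B,D} {C} {E}
D-E (4): add. Components now {A} {B,D,E} {C}
A-C (7): add. Components now {A,C} {B,D,E}
C-D (9): add. Components now {A,B,C,D,E}
MST edges: B-D, D-E, A-C, C-D; total weight 3+4+7+9 = 23.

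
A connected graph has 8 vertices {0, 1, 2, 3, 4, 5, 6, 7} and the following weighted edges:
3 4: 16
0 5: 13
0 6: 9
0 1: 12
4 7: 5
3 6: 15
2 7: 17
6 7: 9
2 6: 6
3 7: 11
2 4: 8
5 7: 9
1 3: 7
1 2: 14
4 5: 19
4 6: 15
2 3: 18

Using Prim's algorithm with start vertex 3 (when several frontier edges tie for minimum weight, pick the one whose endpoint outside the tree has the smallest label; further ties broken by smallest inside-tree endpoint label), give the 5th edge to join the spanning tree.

2-6

Grow the tree from 3 using Prim:
Step 1: cheapest edge leaving the tree is 1 3 (7); add 1.
Step 2: cheapest edge leaving the tree is 3 7 (11); add 7.
Step 3: cheapest edge leaving the tree is 4 7 (5); add 4.
Step 4: cheapest edge leaving the tree is 2 4 (8); add 2.
Step 5: cheapest edge leaving the tree is 2 6 (6); add 6.
Step 6: cheapest edge leaving the tree is 0 6 (9); add 0.
Step 7: cheapest edge leaving the tree is 5 7 (9); add 5.
The 5th edge added is 2 6.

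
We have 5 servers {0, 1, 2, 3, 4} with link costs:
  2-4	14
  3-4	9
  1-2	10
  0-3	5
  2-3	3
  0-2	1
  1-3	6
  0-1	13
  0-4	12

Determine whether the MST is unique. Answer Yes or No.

Kruskal's algorithm — process edges by increasing weight (ties by edge label):
0-2 (1): add — endpoints in different components.
2-3 (3): add — endpoints in different components.
0-3 (5): skip — 0 and 3 already connected.
1-3 (6): add — endpoints in different components.
3-4 (9): add — endpoints in different components.
Every non-tree edge has weight strictly greater than the heaviest edge on the tree path between its endpoints, so the MST is unique.

Yes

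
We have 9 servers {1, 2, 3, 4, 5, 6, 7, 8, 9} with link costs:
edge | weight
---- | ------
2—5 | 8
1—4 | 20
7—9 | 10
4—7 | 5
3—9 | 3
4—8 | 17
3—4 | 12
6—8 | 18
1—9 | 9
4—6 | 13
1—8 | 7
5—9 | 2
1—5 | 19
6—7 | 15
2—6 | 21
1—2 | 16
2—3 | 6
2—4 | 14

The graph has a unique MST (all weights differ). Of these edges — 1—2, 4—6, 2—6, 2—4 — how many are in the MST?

Kruskal: consider edges lightest-first.
5—9 (2): add — endpoints in different components.
3—9 (3): add — endpoints in different components.
4—7 (5): add — endpoints in different components.
2—3 (6): add — endpoints in different components.
1—8 (7): add — endpoints in different components.
2—5 (8): skip — 2 and 5 already connected.
1—9 (9): add — endpoints in different components.
7—9 (10): add — endpoints in different components.
3—4 (12): skip — 3 and 4 already connected.
4—6 (13): add — endpoints in different components.
MST edge set: {5—9, 3—9, 4—7, 2—3, 1—8, 1—9, 7—9, 4—6}.
Of the listed edges, {4—6} are in the MST → 1.

1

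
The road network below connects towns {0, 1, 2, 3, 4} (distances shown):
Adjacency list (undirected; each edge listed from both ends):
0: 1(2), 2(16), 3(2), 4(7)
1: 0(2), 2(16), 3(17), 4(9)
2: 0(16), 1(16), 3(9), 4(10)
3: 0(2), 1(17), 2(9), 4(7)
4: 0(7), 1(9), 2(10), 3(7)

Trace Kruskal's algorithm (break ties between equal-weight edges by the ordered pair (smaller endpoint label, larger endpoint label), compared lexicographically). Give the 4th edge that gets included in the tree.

Kruskal's algorithm — process edges by increasing weight (ties by edge label):
0—1 (2): add. Components now {0,1} {2} {3} {4}
0—3 (2): add. Components now {0,1,3} {2} {4}
0—4 (7): add. Components now {0,1,3,4} {2}
3—4 (7): skip — 3 and 4 already connected.
1—4 (9): skip — 1 and 4 already connected.
2—3 (9): add. Components now {0,1,2,3,4}
The 4th edge added is 2—3.

2-3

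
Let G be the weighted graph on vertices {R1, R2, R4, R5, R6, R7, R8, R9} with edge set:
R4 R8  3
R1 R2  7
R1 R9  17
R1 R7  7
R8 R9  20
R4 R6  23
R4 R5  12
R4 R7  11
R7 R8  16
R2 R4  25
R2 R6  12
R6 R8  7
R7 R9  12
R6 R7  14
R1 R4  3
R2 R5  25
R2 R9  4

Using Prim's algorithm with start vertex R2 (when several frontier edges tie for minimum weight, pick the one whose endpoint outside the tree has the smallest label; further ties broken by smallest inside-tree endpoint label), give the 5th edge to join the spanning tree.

R6-R8

Prim, starting at R2.
Step 1: cheapest edge leaving the tree is R2 R9 (4); add R9.
Step 2: cheapest edge leaving the tree is R1 R2 (7); add R1.
Step 3: cheapest edge leaving the tree is R1 R4 (3); add R4.
Step 4: cheapest edge leaving the tree is R4 R8 (3); add R8.
Step 5: cheapest edge leaving the tree is R6 R8 (7); add R6.
Step 6: cheapest edge leaving the tree is R1 R7 (7); add R7.
Step 7: cheapest edge leaving the tree is R4 R5 (12); add R5.
The 5th edge added is R6 R8.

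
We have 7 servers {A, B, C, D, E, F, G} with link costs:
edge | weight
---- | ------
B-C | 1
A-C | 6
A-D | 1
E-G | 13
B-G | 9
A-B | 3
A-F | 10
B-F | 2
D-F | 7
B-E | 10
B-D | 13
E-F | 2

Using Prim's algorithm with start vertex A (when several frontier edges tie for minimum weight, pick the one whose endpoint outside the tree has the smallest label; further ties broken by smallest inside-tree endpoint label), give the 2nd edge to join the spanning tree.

A-B

Prim's algorithm from A:
Step 1: frontier [A-D 1, A-B 3, A-C 6, A-F 10] → take A-D (1); add D.
Step 2: frontier [A-B 3, A-C 6, A-F 10, D-F 7, B-D 13] → take A-B (3); add B.
Step 3: frontier [A-C 6, A-F 10, B-C 1, B-F 2, B-G 9, B-E 10, D-F 7] → take B-C (1); add C.
Step 4: frontier [A-F 10, B-F 2, B-G 9, B-E 10, D-F 7] → take B-F (2); add F.
Step 5: frontier [B-G 9, B-E 10, E-F 2] → take E-F (2); add E.
Step 6: frontier [B-G 9, E-G 13] → take B-G (9); add G.
The 2nd edge added is A-B.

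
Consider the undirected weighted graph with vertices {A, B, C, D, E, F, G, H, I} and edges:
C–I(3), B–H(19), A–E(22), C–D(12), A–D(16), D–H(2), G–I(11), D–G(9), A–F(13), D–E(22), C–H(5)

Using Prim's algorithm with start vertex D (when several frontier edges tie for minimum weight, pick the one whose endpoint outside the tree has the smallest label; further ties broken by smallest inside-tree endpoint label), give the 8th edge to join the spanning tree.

Prim's algorithm from D:
Step 1: frontier [D–H 2, D–G 9, C–D 12, A–D 16, D–E 22] → take D–H (2); add H.
Step 2: frontier [D–G 9, C–D 12, A–D 16, D–E 22, C–H 5, B–H 19] → take C–H (5); add C.
Step 3: frontier [C–I 3, D–G 9, A–D 16, D–E 22, B–H 19] → take C–I (3); add I.
Step 4: frontier [D–G 9, A–D 16, D–E 22, B–H 19, G–I 11] → take D–G (9); add G.
Step 5: frontier [A–D 16, D–E 22, B–H 19] → take A–D (16); add A.
Step 6: frontier [A–F 13, A–E 22, D–E 22, B–H 19] → take A–F (13); add F.
Step 7: frontier [A–E 22, D–E 22, B–H 19] → take B–H (19); add B.
Step 8: frontier [A–E 22, D–E 22] → take A–E (22); add E.
The 8th edge added is A–E.

A-E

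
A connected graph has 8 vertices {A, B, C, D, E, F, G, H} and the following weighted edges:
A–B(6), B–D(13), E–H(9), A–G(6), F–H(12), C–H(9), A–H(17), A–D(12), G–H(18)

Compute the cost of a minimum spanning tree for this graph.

Prim's algorithm from G:
Step 1: frontier [A–G 6, G–H 18] → take A–G (6); add A.
Step 2: frontier [A–B 6, A–D 12, A–H 17, G–H 18] → take A–B (6); add B.
Step 3: frontier [A–D 12, A–H 17, B–D 13, G–H 18] → take A–D (12); add D.
Step 4: frontier [A–H 17, G–H 18] → take A–H (17); add H.
Step 5: frontier [C–H 9, E–H 9, F–H 12] → take C–H (9); add C.
Step 6: frontier [E–H 9, F–H 12] → take E–H (9); add E.
Step 7: frontier [F–H 12] → take F–H (12); add F.
MST edges: A–G, A–B, A–D, A–H, C–H, E–H, F–H; total weight 6+6+12+17+9+9+12 = 71.

71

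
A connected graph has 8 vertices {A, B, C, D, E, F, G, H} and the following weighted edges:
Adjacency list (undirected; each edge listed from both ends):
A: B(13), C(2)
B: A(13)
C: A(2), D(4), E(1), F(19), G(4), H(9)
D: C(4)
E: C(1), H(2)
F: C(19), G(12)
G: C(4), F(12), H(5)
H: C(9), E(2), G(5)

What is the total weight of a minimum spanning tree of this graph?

38

Sort edges by weight, then run Kruskal:
C-E (1): add — endpoints in different components.
A-C (2): add — endpoints in different components.
E-H (2): add — endpoints in different components.
C-D (4): add — endpoints in different components.
C-G (4): add — endpoints in different components.
G-H (5): skip — G and H already connected.
C-H (9): skip — C and H already connected.
F-G (12): add — endpoints in different components.
A-B (13): add — endpoints in different components.
MST edges: C-E, A-C, E-H, C-D, C-G, F-G, A-B; total weight 1+2+2+4+4+12+13 = 38.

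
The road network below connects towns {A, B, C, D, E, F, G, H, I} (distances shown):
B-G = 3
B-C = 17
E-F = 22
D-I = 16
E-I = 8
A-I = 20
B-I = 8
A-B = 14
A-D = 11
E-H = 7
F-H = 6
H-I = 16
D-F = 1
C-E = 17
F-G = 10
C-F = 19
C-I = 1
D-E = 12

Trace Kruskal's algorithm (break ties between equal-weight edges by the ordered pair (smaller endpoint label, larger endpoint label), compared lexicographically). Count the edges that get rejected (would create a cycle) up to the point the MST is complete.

Kruskal's algorithm — process edges by increasing weight (ties by edge label):
C-I (1): add — endpoints in different components.
D-F (1): add — endpoints in different components.
B-G (3): add — endpoints in different components.
F-H (6): add — endpoints in different components.
E-H (7): add — endpoints in different components.
B-I (8): add — endpoints in different components.
E-I (8): add — endpoints in different components.
F-G (10): skip — F and G already connected.
A-D (11): add — endpoints in different components.
Edges rejected before the tree was complete: 1.

1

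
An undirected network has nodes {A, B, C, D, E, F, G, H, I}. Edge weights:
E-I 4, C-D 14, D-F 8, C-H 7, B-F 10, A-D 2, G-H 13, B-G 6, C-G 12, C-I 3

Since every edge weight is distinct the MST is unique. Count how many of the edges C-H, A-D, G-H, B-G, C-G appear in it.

4

Kruskal: consider edges lightest-first.
A-D (2): add — endpoints in different components.
C-I (3): add — endpoints in different components.
E-I (4): add — endpoints in different components.
B-G (6): add — endpoints in different components.
C-H (7): add — endpoints in different components.
D-F (8): add — endpoints in different components.
B-F (10): add — endpoints in different components.
C-G (12): add — endpoints in different components.
MST edge set: {A-D, C-I, E-I, B-G, C-H, D-F, B-F, C-G}.
Of the listed edges, {C-H, A-D, B-G, C-G} are in the MST → 4.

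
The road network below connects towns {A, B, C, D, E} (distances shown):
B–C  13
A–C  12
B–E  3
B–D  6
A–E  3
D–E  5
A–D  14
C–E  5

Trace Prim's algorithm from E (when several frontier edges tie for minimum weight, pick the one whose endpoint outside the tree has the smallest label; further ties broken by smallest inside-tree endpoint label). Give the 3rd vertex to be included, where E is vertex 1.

Prim, starting at E.
Step 1: cheapest edge leaving the tree is A–E (3); add A.
Step 2: cheapest edge leaving the tree is B–E (3); add B.
Step 3: cheapest edge leaving the tree is C–E (5); add C.
Step 4: cheapest edge leaving the tree is D–E (5); add D.
Vertex order: E, A, B, C, D. The 3rd vertex is B.

B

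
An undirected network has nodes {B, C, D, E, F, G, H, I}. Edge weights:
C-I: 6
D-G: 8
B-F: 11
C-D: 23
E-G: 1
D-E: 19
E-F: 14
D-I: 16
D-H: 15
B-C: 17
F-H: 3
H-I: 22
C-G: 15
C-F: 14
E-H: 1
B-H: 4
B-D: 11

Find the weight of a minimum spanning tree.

37

Kruskal: consider edges lightest-first.
E-G (1): add — endpoints in different components.
E-H (1): add — endpoints in different components.
F-H (3): add — endpoints in different components.
B-H (4): add — endpoints in different components.
C-I (6): add — endpoints in different components.
D-G (8): add — endpoints in different components.
B-D (11): skip — B and D already connected.
B-F (11): skip — B and F already connected.
C-F (14): add — endpoints in different components.
MST edges: E-G, E-H, F-H, B-H, C-I, D-G, C-F; total weight 1+1+3+4+6+8+14 = 37.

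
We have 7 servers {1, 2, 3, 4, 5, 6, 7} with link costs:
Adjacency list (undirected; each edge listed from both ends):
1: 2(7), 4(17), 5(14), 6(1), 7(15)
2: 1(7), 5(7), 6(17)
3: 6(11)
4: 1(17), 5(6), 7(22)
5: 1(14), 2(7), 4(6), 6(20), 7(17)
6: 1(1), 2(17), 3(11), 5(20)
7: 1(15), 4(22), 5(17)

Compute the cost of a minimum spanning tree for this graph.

Prim's algorithm from 4:
Step 1: frontier [4-5 6, 1-4 17, 4-7 22] → take 4-5 (6); add 5.
Step 2: frontier [1-4 17, 4-7 22, 2-5 7, 1-5 14, 5-7 17, 5-6 20] → take 2-5 (7); add 2.
Step 3: frontier [1-2 7, 2-6 17, 1-4 17, 4-7 22, 1-5 14, 5-7 17, 5-6 20] → take 1-2 (7); add 1.
Step 4: frontier [1-6 1, 1-7 15, 2-6 17, 4-7 22, 5-7 17, 5-6 20] → take 1-6 (1); add 6.
Step 5: frontier [1-7 15, 4-7 22, 5-7 17, 3-6 11] → take 3-6 (11); add 3.
Step 6: frontier [1-7 15, 4-7 22, 5-7 17] → take 1-7 (15); add 7.
MST edges: 4-5, 2-5, 1-2, 1-6, 3-6, 1-7; total weight 6+7+7+1+11+15 = 47.

47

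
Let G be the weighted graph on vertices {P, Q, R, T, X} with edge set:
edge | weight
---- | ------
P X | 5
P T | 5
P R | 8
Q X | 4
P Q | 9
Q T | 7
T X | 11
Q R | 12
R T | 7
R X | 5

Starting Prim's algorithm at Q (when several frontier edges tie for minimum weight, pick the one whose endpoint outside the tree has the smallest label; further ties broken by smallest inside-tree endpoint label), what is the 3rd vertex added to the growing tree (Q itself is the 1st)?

Grow the tree from Q using Prim:
Step 1: frontier [Q X 4, Q T 7, P Q 9, Q R 12] → take Q X (4); add X.
Step 2: frontier [Q T 7, P Q 9, Q R 12, P X 5, R X 5, T X 11] → take P X (5); add P.
Step 3: frontier [P T 5, P R 8, Q T 7, Q R 12, R X 5, T X 11] → take R X (5); add R.
Step 4: frontier [P T 5, Q T 7, R T 7, T X 11] → take P T (5); add T.
Vertex order: Q, X, P, R, T. The 3rd vertex is P.

P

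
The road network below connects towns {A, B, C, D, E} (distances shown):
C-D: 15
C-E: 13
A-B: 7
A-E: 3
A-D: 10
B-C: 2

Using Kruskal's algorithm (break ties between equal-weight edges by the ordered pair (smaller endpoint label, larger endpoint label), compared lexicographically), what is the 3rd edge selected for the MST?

A-B

Kruskal's algorithm — process edges by increasing weight (ties by edge label):
B-C (2): add — endpoints in different components.
A-E (3): add — endpoints in different components.
A-B (7): add — endpoints in different components.
A-D (10): add — endpoints in different components.
The 3rd edge added is A-B.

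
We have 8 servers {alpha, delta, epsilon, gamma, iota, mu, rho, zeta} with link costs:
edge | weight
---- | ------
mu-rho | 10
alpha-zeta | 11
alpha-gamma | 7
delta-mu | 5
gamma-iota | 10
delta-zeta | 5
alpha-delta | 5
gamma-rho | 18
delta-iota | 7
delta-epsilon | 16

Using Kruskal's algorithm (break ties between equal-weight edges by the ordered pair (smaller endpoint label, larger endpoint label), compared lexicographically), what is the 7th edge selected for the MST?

delta-epsilon

Kruskal's algorithm — process edges by increasing weight (ties by edge label):
alpha-delta (5): add — endpoints in different components.
delta-mu (5): add — endpoints in different components.
delta-zeta (5): add — endpoints in different components.
alpha-gamma (7): add — endpoints in different components.
delta-iota (7): add — endpoints in different components.
gamma-iota (10): skip — iota and gamma already connected.
mu-rho (10): add — endpoints in different components.
alpha-zeta (11): skip — alpha and zeta already connected.
delta-epsilon (16): add — endpoints in different components.
The 7th edge added is delta-epsilon.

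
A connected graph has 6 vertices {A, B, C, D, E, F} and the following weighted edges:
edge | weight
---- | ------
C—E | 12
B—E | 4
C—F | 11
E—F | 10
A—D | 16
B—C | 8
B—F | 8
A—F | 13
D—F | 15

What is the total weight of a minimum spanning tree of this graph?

48

Kruskal: consider edges lightest-first.
B—E (4): add. Components now {A} {B,E} {C} {D} {F}
B—C (8): add. Components now {A} {B,C,E} {D} {F}
B—F (8): add. Components now {A} {B,C,E,F} {D}
E—F (10): skip — E and F already connected.
C—F (11): skip — C and F already connected.
C—E (12): skip — C and E already connected.
A—F (13): add. Components now {A,B,C,E,F} {D}
D—F (15): add. Components now {A,B,C,D,E,F}
MST edges: B—E, B—C, B—F, A—F, D—F; total weight 4+8+8+13+15 = 48.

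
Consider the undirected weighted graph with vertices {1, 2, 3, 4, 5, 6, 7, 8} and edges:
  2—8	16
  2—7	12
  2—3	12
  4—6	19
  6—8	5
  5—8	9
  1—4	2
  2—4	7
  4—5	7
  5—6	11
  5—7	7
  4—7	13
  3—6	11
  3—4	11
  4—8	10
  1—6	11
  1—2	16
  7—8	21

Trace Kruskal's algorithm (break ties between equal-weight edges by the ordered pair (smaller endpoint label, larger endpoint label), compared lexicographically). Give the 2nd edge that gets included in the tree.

6-8

Sort edges by weight, then run Kruskal:
1—4 (2): add — endpoints in different components.
6—8 (5): add — endpoints in different components.
2—4 (7): add — endpoints in different components.
4—5 (7): add — endpoints in different components.
5—7 (7): add — endpoints in different components.
5—8 (9): add — endpoints in different components.
4—8 (10): skip — 4 and 8 already connected.
1—6 (11): skip — 1 and 6 already connected.
3—4 (11): add — endpoints in different components.
The 2nd edge added is 6—8.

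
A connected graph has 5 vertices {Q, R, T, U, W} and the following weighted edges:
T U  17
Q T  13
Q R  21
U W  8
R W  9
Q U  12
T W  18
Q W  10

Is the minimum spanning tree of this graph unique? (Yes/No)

Yes

Kruskal: consider edges lightest-first.
U W (8): add. Components now {Q} {R} {T} {U,W}
R W (9): add. Components now {Q} {R,U,W} {T}
Q W (10): add. Components now {Q,R,U,W} {T}
Q U (12): skip — Q and U already connected.
Q T (13): add. Components now {Q,R,T,U,W}
Every non-tree edge has weight strictly greater than the heaviest edge on the tree path between its endpoints, so the MST is unique.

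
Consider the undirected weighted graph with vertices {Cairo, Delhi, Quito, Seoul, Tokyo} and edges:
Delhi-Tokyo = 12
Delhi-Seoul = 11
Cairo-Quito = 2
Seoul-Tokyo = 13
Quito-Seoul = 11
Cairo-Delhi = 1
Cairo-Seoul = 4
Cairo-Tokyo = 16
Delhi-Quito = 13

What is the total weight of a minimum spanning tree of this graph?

Kruskal: consider edges lightest-first.
Cairo-Delhi (1): add. Components now {Quito} {Cairo,Delhi} {Tokyo} {Seoul}
Cairo-Quito (2): add. Components now {Cairo,Delhi,Quito} {Tokyo} {Seoul}
Cairo-Seoul (4): add. Components now {Cairo,Delhi,Quito,Seoul} {Tokyo}
Delhi-Seoul (11): skip — Delhi and Seoul already connected.
Quito-Seoul (11): skip — Quito and Seoul already connected.
Delhi-Tokyo (12): add. Components now {Cairo,Delhi,Quito,Seoul,Tokyo}
MST edges: Cairo-Delhi, Cairo-Quito, Cairo-Seoul, Delhi-Tokyo; total weight 1+2+4+12 = 19.

19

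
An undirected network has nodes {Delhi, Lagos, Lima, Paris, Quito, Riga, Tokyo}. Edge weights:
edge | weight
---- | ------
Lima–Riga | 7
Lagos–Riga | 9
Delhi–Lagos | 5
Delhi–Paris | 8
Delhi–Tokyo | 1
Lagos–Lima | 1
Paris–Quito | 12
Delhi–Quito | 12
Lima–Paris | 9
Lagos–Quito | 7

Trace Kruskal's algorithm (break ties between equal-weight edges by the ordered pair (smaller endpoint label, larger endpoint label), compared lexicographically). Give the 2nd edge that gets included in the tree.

Sort edges by weight, then run Kruskal:
Delhi–Tokyo (1): add — endpoints in different components.
Lagos–Lima (1): add — endpoints in different components.
Delhi–Lagos (5): add — endpoints in different components.
Lagos–Quito (7): add — endpoints in different components.
Lima–Riga (7): add — endpoints in different components.
Delhi–Paris (8): add — endpoints in different components.
The 2nd edge added is Lagos–Lima.

Lagos-Lima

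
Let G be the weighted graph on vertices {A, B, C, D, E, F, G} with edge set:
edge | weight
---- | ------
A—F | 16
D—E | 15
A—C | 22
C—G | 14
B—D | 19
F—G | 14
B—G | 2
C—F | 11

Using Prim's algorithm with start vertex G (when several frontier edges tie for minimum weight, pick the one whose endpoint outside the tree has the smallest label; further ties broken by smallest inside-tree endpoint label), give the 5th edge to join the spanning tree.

Grow the tree from G using Prim:
Step 1: cheapest edge leaving the tree is B—G (2); add B.
Step 2: cheapest edge leaving the tree is C—G (14); add C.
Step 3: cheapest edge leaving the tree is C—F (11); add F.
Step 4: cheapest edge leaving the tree is A—F (16); add A.
Step 5: cheapest edge leaving the tree is B—D (19); add D.
Step 6: cheapest edge leaving the tree is D—E (15); add E.
The 5th edge added is B—D.

B-D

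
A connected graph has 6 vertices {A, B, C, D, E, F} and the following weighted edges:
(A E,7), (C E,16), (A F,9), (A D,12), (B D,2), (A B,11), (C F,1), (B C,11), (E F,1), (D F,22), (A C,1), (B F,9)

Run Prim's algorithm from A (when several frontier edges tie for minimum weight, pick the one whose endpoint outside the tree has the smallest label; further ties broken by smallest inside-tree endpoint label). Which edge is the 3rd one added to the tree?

E-F

Prim, starting at A.
Step 1: frontier [A C 1, A E 7, A F 9, A B 11, A D 12] → take A C (1); add C.
Step 2: frontier [A E 7, A F 9, A B 11, A D 12, C F 1, B C 11, C E 16] → take C F (1); add F.
Step 3: frontier [A E 7, A B 11, A D 12, B C 11, C E 16, E F 1, B F 9, D F 22] → take E F (1); add E.
Step 4: frontier [A B 11, A D 12, B C 11, B F 9, D F 22] → take B F (9); add B.
Step 5: frontier [A D 12, B D 2, D F 22] → take B D (2); add D.
The 3rd edge added is E F.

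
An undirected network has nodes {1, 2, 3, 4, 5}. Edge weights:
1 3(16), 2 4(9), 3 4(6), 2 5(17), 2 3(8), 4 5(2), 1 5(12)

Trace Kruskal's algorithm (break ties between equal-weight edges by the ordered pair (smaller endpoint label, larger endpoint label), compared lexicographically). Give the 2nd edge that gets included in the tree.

Kruskal's algorithm — process edges by increasing weight (ties by edge label):
4 5 (2): add — endpoints in different components.
3 4 (6): add — endpoints in different components.
2 3 (8): add — endpoints in different components.
2 4 (9): skip — 2 and 4 already connected.
1 5 (12): add — endpoints in different components.
The 2nd edge added is 3 4.

3-4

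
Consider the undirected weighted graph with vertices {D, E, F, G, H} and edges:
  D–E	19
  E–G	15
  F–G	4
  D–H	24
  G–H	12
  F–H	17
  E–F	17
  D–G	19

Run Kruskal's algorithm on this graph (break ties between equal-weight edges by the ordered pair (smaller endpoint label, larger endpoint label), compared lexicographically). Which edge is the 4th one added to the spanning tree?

D-E

Kruskal's algorithm — process edges by increasing weight (ties by edge label):
F–G (4): add — endpoints in different components.
G–H (12): add — endpoints in different components.
E–G (15): add — endpoints in different components.
E–F (17): skip — E and F already connected.
F–H (17): skip — F and H already connected.
D–E (19): add — endpoints in different components.
The 4th edge added is D–E.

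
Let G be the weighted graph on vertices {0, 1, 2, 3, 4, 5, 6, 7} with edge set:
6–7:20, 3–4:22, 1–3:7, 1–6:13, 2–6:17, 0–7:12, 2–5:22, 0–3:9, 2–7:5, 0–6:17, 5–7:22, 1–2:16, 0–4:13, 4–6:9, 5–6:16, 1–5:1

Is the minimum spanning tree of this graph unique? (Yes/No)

Kruskal: consider edges lightest-first.
1–5 (1): add — endpoints in different components.
2–7 (5): add — endpoints in different components.
1–3 (7): add — endpoints in different components.
0–3 (9): add — endpoints in different components.
4–6 (9): add — endpoints in different components.
0–7 (12): add — endpoints in different components.
0–4 (13): add — endpoints in different components.
Non-tree edge 1–6 has weight 13, equal to the heaviest edge on its tree cycle — swapping gives another MST of the same weight. Not unique.

No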